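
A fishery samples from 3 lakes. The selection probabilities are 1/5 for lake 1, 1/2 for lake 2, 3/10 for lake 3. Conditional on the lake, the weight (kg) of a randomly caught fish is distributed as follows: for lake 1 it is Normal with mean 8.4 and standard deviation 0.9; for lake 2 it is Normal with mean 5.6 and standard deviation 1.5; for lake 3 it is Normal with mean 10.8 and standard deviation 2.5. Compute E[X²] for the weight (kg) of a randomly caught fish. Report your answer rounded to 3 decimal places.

For each component E[X²] = Var + (mean)², giving 1: 71.37; 2: 33.61; 3: 122.89.
Overall E[X²] = 0.2·71.37 + 0.5·33.61 + 0.3·122.89 = 67.946.

67.946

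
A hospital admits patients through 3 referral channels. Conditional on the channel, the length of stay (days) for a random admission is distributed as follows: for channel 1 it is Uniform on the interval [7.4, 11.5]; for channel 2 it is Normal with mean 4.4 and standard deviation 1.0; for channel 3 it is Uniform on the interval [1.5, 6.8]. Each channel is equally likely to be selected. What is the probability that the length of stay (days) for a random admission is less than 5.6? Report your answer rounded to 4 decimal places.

Conditional on each channel, P(X < 5.6): 1: 0; 2: 0.88493; 3: 0.773585.
By total probability, P(X < 5.6) = 0.333333·0 + 0.333333·0.88493 + 0.333333·0.773585 = 0.552838.

0.5528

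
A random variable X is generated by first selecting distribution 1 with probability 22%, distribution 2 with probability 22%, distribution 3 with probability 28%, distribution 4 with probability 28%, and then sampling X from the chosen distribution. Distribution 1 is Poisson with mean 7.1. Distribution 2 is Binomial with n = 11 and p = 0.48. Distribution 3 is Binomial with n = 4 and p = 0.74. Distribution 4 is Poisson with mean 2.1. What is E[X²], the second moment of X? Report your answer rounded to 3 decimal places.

For each component E[X²] = Var + (mean)², giving 1: 57.51; 2: 30.624; 3: 9.5312; 4: 6.51.
Overall E[X²] = 0.22·57.51 + 0.22·30.624 + 0.28·9.5312 + 0.28·6.51 = 23.881.

23.881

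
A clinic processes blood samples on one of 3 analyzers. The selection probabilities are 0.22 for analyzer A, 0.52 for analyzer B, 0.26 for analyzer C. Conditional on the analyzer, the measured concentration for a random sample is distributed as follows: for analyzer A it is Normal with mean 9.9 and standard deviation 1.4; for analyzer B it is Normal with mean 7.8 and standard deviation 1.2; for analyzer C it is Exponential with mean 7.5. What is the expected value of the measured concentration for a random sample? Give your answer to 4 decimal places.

Component means — A: 9.9; B: 7.8; C: 7.5.
E[X] = 0.22·9.9 + 0.52·7.8 + 0.26·7.5 = 8.184.

8.1840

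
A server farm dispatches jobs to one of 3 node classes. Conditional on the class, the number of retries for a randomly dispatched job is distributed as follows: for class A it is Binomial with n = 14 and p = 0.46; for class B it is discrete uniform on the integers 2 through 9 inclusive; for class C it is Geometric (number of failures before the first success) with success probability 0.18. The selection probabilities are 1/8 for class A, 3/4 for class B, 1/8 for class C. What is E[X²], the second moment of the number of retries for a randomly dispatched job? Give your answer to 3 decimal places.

For each component E[X²] = Var + (mean)², giving A: 44.9512; B: 35.5; C: 46.0617.
Overall E[X²] = 0.125·44.9512 + 0.75·35.5 + 0.125·46.0617 = 38.0016.

38.002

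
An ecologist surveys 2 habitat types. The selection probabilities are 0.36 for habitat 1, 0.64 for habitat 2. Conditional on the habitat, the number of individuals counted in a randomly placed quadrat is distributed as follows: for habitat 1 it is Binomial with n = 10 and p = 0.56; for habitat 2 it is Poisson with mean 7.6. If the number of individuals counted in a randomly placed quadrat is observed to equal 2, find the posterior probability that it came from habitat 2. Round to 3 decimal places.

Likelihoods P(X=2 | ·): 1: 0.0198249; 2: 0.014453.
Posterior ∝ prior × likelihood. Numerator for 2: 0.64·0.014453 = 0.00924994.
Normalizing constant: 0.36·0.0198249 + 0.64·0.014453 = 0.0163869.
P(2 | observation) = 0.00924994 / 0.0163869 = 0.564472.

0.564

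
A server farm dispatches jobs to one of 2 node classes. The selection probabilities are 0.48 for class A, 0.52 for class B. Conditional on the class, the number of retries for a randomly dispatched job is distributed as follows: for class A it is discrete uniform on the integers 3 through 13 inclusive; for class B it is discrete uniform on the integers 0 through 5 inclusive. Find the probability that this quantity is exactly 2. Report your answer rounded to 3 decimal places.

0.087

Conditional on each class, P(X = 2): A: 0; B: 0.166667.
By total probability, P(X = 2) = 0.48·0 + 0.52·0.166667 = 0.0866667.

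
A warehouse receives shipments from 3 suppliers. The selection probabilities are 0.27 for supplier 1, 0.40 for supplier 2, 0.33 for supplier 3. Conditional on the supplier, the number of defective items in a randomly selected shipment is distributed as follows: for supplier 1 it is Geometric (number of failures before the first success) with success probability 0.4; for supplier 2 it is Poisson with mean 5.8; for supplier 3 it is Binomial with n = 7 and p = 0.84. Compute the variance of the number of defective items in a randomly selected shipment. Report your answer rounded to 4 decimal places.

7.3501

Per component, 1: μ=1.5, E[X²]=6; 2: μ=5.8, E[X²]=39.44; 3: μ=5.88, E[X²]=35.5152.
E[X] = 0.27·1.5 + 0.4·5.8 + 0.33·5.88 = 4.6654.
E[X²] = 0.27·6 + 0.4·39.44 + 0.33·35.5152 = 29.116.
Var(X) = E[X²] − (E[X])² = 29.116 − 21.766 = 7.35006.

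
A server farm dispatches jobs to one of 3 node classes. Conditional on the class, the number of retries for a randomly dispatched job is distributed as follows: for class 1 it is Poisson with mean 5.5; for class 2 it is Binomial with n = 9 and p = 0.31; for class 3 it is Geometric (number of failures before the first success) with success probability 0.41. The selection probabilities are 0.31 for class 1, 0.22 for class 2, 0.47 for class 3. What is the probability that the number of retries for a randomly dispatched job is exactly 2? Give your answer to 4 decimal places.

0.1429

Conditional on each class, P(X = 2): 1: 0.0618124; 2: 0.257614; 3: 0.142721.
By total probability, P(X = 2) = 0.31·0.0618124 + 0.22·0.257614 + 0.47·0.142721 = 0.142916.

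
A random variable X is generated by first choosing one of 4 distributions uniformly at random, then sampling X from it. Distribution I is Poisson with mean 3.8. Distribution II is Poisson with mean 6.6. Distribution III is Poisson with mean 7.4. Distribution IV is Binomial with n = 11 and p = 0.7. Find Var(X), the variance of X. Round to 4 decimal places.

Per component, I: μ=3.8, E[X²]=18.24; II: μ=6.6, E[X²]=50.16; III: μ=7.4, E[X²]=62.16; IV: μ=7.7, E[X²]=61.6.
E[X] = 0.25·3.8 + 0.25·6.6 + 0.25·7.4 + 0.25·7.7 = 6.375.
E[X²] = 0.25·18.24 + 0.25·50.16 + 0.25·62.16 + 0.25·61.6 = 48.04.
Var(X) = E[X²] − (E[X])² = 48.04 − 40.6406 = 7.39937.

7.3994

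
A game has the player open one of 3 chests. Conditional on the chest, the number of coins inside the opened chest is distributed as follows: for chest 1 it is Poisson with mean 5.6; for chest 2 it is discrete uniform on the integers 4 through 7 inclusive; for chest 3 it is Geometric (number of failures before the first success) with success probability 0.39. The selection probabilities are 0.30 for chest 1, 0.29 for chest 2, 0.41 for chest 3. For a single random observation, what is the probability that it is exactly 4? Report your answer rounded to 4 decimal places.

0.1401

Conditional on each chest, P(X = 4): 1: 0.151528; 2: 0.25; 3: 0.0539988.
By total probability, P(X = 4) = 0.3·0.151528 + 0.29·0.25 + 0.41·0.0539988 = 0.140098.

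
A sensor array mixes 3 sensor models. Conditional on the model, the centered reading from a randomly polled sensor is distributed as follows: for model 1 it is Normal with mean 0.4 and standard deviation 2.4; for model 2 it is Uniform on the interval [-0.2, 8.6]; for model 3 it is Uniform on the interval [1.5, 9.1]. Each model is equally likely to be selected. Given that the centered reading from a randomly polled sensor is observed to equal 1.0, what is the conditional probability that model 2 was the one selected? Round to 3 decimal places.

0.414

Likelihoods f(1.0 | ·): 1: 0.161112; 2: 0.113636; 3: 0.
Posterior ∝ prior × likelihood. Numerator for 2: 0.333333·0.113636 = 0.0378788.
Normalizing constant: 0.333333·0.161112 + 0.333333·0.113636 + 0.333333·0 = 0.0915827.
P(2 | observation) = 0.0378788 / 0.0915827 = 0.413602.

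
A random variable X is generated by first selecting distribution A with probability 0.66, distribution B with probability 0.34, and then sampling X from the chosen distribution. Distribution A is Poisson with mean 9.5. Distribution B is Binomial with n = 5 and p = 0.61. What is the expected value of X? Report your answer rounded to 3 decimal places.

Component means — A: 9.5; B: 3.05.
E[X] = 0.66·9.5 + 0.34·3.05 = 7.307.

7.307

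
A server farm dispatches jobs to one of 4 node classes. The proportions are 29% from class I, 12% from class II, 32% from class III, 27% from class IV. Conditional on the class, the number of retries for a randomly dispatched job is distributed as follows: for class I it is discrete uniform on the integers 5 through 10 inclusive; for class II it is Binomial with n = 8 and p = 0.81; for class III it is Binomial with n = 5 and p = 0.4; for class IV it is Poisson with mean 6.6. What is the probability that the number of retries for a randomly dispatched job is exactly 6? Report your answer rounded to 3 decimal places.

0.125

Conditional on each class, P(X = 6): I: 0.166667; II: 0.28548; III: 0; IV: 0.156166.
By total probability, P(X = 6) = 0.29·0.166667 + 0.12·0.28548 + 0.32·0 + 0.27·0.156166 = 0.124756.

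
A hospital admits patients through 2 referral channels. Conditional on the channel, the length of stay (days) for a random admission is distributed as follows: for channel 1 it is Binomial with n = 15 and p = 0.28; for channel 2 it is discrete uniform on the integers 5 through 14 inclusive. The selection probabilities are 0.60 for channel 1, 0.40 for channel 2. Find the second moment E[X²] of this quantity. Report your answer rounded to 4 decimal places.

51.7984

For each component E[X²] = Var + (mean)², giving 1: 20.664; 2: 98.5.
Overall E[X²] = 0.6·20.664 + 0.4·98.5 = 51.7984.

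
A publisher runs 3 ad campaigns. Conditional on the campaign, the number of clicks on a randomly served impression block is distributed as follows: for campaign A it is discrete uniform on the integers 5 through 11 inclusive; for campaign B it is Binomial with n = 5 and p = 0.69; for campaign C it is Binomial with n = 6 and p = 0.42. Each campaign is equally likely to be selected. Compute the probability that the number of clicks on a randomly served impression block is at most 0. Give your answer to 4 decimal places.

Conditional on each campaign, P(X ≤ 0): A: 0; B: 0.00286292; C: 0.0380687.
By total probability, P(X ≤ 0) = 0.333333·0 + 0.333333·0.00286292 + 0.333333·0.0380687 = 0.0136439.

0.0136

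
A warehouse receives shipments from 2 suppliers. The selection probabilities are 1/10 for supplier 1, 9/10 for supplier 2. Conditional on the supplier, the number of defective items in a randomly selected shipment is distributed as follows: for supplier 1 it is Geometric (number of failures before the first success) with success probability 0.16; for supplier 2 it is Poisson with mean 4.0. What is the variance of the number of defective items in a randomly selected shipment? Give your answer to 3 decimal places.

Per component, 1: μ=5.25, E[X²]=60.375; 2: μ=4, E[X²]=20.
E[X] = 0.1·5.25 + 0.9·4 = 4.125.
E[X²] = 0.1·60.375 + 0.9·20 = 24.0375.
Var(X) = E[X²] − (E[X])² = 24.0375 − 17.0156 = 7.02188.

7.022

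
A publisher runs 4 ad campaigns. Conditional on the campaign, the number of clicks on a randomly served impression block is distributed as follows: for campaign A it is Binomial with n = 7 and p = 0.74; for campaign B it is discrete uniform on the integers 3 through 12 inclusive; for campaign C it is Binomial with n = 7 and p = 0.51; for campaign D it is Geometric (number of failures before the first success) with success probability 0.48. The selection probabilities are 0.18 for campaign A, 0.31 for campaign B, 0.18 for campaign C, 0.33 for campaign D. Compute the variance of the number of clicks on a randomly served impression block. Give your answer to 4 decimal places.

Per component, A: μ=5.18, E[X²]=28.1792; B: μ=7.5, E[X²]=64.5; C: μ=3.57, E[X²]=14.4942; D: μ=1.08333, E[X²]=3.43056.
E[X] = 0.18·5.18 + 0.31·7.5 + 0.18·3.57 + 0.33·1.08333 = 4.2575.
E[X²] = 0.18·28.1792 + 0.31·64.5 + 0.18·14.4942 + 0.33·3.43056 = 28.8083.
Var(X) = E[X²] − (E[X])² = 28.8083 − 18.1263 = 10.682.

10.6820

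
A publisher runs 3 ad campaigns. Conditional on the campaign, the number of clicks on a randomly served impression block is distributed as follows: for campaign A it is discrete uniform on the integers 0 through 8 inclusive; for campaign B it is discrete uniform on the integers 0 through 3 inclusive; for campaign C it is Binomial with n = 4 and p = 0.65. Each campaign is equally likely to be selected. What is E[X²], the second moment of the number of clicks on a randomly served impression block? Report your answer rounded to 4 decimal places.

For each component E[X²] = Var + (mean)², giving A: 22.6667; B: 3.5; C: 7.67.
Overall E[X²] = 0.333333·22.6667 + 0.333333·3.5 + 0.333333·7.67 = 11.2789.

11.2789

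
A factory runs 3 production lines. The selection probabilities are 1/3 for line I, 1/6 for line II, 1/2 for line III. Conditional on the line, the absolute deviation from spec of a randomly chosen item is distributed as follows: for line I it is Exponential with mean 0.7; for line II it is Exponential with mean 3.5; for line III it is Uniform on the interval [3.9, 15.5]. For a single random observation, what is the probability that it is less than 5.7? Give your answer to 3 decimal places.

Conditional on each line, P(X < 5.7): I: 0.999709; II: 0.80379; III: 0.155172.
By total probability, P(X < 5.7) = 0.333333·0.999709 + 0.166667·0.80379 + 0.5·0.155172 = 0.544788.

0.545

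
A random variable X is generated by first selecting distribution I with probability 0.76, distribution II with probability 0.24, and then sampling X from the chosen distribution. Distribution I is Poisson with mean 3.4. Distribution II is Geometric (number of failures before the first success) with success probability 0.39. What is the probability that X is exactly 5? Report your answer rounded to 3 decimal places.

0.104

Conditional on each component, P(X = 5): I: 0.126361; II: 0.0329393.
By total probability, P(X = 5) = 0.76·0.126361 + 0.24·0.0329393 = 0.10394.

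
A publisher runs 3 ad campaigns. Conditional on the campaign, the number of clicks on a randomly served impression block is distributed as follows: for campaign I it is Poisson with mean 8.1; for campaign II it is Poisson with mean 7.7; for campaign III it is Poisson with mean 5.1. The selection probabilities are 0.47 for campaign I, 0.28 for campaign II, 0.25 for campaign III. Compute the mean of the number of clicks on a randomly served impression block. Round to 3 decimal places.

Component means — I: 8.1; II: 7.7; III: 5.1.
E[X] = 0.47·8.1 + 0.28·7.7 + 0.25·5.1 = 7.238.

7.238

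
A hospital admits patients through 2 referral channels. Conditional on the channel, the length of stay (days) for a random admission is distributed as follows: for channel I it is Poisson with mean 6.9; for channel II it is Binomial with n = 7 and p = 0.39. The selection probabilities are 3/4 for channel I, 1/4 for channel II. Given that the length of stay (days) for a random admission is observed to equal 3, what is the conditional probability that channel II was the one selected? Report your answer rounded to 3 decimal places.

0.635

Likelihoods P(X=3 | ·): I: 0.0551778; II: 0.287463.
Posterior ∝ prior × likelihood. Numerator for II: 0.25·0.287463 = 0.0718656.
Normalizing constant: 0.75·0.0551778 + 0.25·0.287463 = 0.113249.
P(II | observation) = 0.0718656 / 0.113249 = 0.634581.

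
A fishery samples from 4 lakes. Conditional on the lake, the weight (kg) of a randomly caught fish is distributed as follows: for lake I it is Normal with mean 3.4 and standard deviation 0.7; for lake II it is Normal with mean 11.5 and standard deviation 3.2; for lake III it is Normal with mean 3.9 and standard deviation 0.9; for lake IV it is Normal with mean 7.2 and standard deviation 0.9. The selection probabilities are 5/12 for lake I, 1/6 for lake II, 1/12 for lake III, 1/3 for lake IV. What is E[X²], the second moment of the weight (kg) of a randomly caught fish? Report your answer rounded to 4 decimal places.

47.6542

For each component E[X²] = Var + (mean)², giving I: 12.05; II: 142.49; III: 16.02; IV: 52.65.
Overall E[X²] = 0.416667·12.05 + 0.166667·142.49 + 0.0833333·16.02 + 0.333333·52.65 = 47.6542.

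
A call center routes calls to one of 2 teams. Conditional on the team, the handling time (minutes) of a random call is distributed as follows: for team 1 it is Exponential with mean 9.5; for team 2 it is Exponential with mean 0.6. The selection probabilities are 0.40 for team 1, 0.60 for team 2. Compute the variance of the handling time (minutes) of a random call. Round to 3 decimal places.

Per component, 1: μ=9.5, E[X²]=180.5; 2: μ=0.6, E[X²]=0.72.
E[X] = 0.4·9.5 + 0.6·0.6 = 4.16.
E[X²] = 0.4·180.5 + 0.6·0.72 = 72.632.
Var(X) = E[X²] − (E[X])² = 72.632 − 17.3056 = 55.3264.

55.326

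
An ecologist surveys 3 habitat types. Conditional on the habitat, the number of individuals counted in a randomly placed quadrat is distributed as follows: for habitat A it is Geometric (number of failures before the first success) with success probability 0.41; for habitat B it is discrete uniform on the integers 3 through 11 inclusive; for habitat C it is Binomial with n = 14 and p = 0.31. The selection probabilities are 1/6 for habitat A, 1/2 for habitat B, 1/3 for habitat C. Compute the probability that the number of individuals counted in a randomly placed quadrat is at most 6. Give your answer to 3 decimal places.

0.682

Conditional on each habitat, P(X ≤ 6): A: 0.975113; B: 0.444444; C: 0.89157.
By total probability, P(X ≤ 6) = 0.166667·0.975113 + 0.5·0.444444 + 0.333333·0.89157 = 0.681931.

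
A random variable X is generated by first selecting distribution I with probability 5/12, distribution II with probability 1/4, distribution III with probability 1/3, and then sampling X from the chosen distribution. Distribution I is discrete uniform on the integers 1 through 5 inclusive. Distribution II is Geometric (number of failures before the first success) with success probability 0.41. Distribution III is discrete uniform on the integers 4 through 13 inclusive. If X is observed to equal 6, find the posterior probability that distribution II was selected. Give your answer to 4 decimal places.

Likelihoods P(X=6 | ·): I: 0; II: 0.017294; III: 0.1.
Posterior ∝ prior × likelihood. Numerator for II: 0.25·0.017294 = 0.0043235.
Normalizing constant: 0.416667·0 + 0.25·0.017294 + 0.333333·0.1 = 0.0376568.
P(II | observation) = 0.0043235 / 0.0376568 = 0.114813.

0.1148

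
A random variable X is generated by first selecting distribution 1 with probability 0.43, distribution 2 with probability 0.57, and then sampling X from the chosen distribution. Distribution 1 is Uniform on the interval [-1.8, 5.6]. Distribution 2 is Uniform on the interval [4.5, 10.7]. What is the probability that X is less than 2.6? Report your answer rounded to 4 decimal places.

Conditional on each component, P(X < 2.6): 1: 0.594595; 2: 0.
By total probability, P(X < 2.6) = 0.43·0.594595 + 0.57·0 = 0.255676.

0.2557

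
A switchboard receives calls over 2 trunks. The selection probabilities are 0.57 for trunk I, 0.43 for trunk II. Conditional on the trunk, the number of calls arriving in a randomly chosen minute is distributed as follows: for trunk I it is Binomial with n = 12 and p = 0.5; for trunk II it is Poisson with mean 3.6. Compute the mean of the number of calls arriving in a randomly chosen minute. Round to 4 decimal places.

Component means — I: 6; II: 3.6.
E[X] = 0.57·6 + 0.43·3.6 = 4.968.

4.9680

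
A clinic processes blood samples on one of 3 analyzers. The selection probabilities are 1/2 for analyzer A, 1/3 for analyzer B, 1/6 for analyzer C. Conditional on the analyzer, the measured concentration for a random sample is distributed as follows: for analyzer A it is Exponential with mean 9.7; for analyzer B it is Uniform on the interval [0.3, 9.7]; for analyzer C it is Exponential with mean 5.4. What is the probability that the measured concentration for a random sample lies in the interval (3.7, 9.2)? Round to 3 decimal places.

Conditional on each analyzer, P(3.7 < X < 9.2): A: 0.295536; B: 0.585106; C: 0.321989.
By total probability, P(3.7 < X < 9.2) = 0.5·0.295536 + 0.333333·0.585106 + 0.166667·0.321989 = 0.396468.

0.396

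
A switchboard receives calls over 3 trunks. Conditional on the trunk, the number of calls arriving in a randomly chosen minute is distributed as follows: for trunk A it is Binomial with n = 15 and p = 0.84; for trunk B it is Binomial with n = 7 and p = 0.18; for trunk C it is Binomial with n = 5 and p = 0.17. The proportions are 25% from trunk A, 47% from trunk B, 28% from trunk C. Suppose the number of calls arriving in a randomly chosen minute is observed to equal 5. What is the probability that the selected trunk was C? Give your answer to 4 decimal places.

Likelihoods P(X=5 | ·): A: 1.38087e-05; B: 0.00266815; C: 0.000141986.
Posterior ∝ prior × likelihood. Numerator for C: 0.28·0.000141986 = 3.9756e-05.
Normalizing constant: 0.25·1.38087e-05 + 0.47·0.00266815 + 0.28·0.000141986 = 0.00129724.
P(C | observation) = 3.9756e-05 / 0.00129724 = 0.0306467.

0.0306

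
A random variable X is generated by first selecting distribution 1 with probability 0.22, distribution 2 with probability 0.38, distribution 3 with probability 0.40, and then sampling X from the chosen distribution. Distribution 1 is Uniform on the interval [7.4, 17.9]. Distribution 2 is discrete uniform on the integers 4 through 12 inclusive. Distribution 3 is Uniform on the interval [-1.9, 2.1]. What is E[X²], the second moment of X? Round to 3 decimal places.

For each component E[X²] = Var + (mean)², giving 1: 169.21; 2: 70.6667; 3: 1.34333.
Overall E[X²] = 0.22·169.21 + 0.38·70.6667 + 0.4·1.34333 = 64.6169.

64.617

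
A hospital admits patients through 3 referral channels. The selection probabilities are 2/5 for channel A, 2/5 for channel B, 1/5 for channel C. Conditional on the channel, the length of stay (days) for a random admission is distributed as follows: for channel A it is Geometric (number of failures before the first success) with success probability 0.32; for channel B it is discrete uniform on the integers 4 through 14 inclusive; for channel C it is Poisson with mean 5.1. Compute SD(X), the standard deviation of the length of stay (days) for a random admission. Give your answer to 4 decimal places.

Per component, A: μ=2.125, E[X²]=11.1562; B: μ=9, E[X²]=91; C: μ=5.1, E[X²]=31.11.
E[X] = 0.4·2.125 + 0.4·9 + 0.2·5.1 = 5.47.
E[X²] = 0.4·11.1562 + 0.4·91 + 0.2·31.11 = 47.0845.
Var(X) = E[X²] − (E[X])² = 47.0845 − 29.9209 = 17.1636.
SD(X) = √17.1636 = 4.1429.

4.1429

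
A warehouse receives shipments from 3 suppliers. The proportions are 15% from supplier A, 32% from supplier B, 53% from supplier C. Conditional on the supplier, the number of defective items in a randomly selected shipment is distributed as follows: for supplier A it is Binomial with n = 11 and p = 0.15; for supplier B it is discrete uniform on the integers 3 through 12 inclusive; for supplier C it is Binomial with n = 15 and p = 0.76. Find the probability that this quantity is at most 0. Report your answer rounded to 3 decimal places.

0.025

Conditional on each supplier, P(X ≤ 0): A: 0.167343; B: 0; C: 5.04857e-10.
By total probability, P(X ≤ 0) = 0.15·0.167343 + 0.32·0 + 0.53·5.04857e-10 = 0.0251015.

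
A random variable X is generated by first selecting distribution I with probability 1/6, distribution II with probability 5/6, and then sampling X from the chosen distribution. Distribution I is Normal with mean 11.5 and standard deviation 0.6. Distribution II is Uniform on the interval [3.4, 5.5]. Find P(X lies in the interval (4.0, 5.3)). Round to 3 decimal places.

Conditional on each component, P(4.0 < X < 5.3): I: 0; II: 0.619048.
By total probability, P(4.0 < X < 5.3) = 0.166667·0 + 0.833333·0.619048 = 0.515873.

0.516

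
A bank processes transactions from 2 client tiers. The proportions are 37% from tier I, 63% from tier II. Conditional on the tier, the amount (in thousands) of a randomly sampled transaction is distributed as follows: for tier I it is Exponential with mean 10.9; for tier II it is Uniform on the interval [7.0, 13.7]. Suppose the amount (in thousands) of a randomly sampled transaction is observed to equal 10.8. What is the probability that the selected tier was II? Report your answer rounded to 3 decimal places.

0.882

Likelihoods f(10.8 | ·): I: 0.0340615; II: 0.149254.
Posterior ∝ prior × likelihood. Numerator for II: 0.63·0.149254 = 0.0940299.
Normalizing constant: 0.37·0.0340615 + 0.63·0.149254 = 0.106633.
P(II | observation) = 0.0940299 / 0.106633 = 0.881812.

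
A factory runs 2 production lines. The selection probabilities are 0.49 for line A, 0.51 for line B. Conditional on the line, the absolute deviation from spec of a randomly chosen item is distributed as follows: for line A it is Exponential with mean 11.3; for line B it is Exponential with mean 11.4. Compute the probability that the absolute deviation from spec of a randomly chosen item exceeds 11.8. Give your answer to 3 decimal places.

0.354

Conditional on each line, P(X > 11.8): A: 0.351956; B: 0.355195.
By total probability, P(X > 11.8) = 0.49·0.351956 + 0.51·0.355195 = 0.353608.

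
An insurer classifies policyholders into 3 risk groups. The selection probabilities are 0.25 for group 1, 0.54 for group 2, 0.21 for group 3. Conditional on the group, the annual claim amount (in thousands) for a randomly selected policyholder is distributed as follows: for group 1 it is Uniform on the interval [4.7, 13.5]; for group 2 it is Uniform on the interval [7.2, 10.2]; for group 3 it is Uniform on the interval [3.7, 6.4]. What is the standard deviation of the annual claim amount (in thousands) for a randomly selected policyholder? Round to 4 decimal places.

2.1306

Per component, 1: μ=9.1, E[X²]=89.2633; 2: μ=8.7, E[X²]=76.44; 3: μ=5.05, E[X²]=26.11.
E[X] = 0.25·9.1 + 0.54·8.7 + 0.21·5.05 = 8.0335.
E[X²] = 0.25·89.2633 + 0.54·76.44 + 0.21·26.11 = 69.0765.
Var(X) = E[X²] − (E[X])² = 69.0765 − 64.5371 = 4.53941.
SD(X) = √4.53941 = 2.13059.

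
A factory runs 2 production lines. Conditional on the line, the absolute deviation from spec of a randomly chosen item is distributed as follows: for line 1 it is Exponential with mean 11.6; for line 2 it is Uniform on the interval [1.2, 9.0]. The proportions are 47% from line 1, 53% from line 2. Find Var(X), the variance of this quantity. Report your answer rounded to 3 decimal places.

Per component, 1: μ=11.6, E[X²]=269.12; 2: μ=5.1, E[X²]=31.08.
E[X] = 0.47·11.6 + 0.53·5.1 = 8.155.
E[X²] = 0.47·269.12 + 0.53·31.08 = 142.959.
Var(X) = E[X²] − (E[X])² = 142.959 − 66.504 = 76.4548.

76.455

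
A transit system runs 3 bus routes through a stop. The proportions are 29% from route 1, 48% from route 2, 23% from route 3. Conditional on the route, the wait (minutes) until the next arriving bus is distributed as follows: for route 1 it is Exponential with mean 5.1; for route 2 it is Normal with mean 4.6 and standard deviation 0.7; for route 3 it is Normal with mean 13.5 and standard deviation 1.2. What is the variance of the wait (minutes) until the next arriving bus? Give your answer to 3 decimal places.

21.595

Per component, 1: μ=5.1, E[X²]=52.02; 2: μ=4.6, E[X²]=21.65; 3: μ=13.5, E[X²]=183.69.
E[X] = 0.29·5.1 + 0.48·4.6 + 0.23·13.5 = 6.792.
E[X²] = 0.29·52.02 + 0.48·21.65 + 0.23·183.69 = 67.7265.
Var(X) = E[X²] − (E[X])² = 67.7265 − 46.1313 = 21.5952.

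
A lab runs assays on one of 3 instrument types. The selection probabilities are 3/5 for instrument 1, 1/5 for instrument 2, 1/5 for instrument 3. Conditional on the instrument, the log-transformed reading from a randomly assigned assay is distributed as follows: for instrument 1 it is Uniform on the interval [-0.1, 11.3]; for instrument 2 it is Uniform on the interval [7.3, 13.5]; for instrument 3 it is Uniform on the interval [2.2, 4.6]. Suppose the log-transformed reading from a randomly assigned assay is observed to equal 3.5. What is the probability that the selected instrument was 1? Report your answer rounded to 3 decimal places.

Likelihoods f(3.5 | ·): 1: 0.0877193; 2: 0; 3: 0.416667.
Posterior ∝ prior × likelihood. Numerator for 1: 0.6·0.0877193 = 0.0526316.
Normalizing constant: 0.6·0.0877193 + 0.2·0 + 0.2·0.416667 = 0.135965.
P(1 | observation) = 0.0526316 / 0.135965 = 0.387097.

0.387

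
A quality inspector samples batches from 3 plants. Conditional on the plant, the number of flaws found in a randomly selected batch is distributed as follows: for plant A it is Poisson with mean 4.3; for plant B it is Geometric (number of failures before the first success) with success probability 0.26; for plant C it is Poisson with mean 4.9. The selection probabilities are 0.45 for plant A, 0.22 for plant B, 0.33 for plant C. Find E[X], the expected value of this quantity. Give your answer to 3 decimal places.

4.178

Component means — A: 4.3; B: 2.84615; C: 4.9.
E[X] = 0.45·4.3 + 0.22·2.84615 + 0.33·4.9 = 4.17815.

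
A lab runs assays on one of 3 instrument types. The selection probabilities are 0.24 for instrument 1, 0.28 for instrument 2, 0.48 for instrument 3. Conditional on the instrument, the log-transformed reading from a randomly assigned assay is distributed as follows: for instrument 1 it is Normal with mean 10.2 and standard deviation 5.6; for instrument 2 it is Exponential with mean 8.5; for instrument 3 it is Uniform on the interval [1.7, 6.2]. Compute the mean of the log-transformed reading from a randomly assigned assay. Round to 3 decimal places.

6.724

Component means — 1: 10.2; 2: 8.5; 3: 3.95.
E[X] = 0.24·10.2 + 0.28·8.5 + 0.48·3.95 = 6.724.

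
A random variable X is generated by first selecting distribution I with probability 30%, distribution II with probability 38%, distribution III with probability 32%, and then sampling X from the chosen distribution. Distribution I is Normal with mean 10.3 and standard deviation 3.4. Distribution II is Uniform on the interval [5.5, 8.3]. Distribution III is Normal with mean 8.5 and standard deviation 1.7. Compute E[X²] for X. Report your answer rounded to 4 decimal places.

For each component E[X²] = Var + (mean)², giving I: 117.65; II: 48.2633; III: 75.14.
Overall E[X²] = 0.3·117.65 + 0.38·48.2633 + 0.32·75.14 = 77.6799.

77.6799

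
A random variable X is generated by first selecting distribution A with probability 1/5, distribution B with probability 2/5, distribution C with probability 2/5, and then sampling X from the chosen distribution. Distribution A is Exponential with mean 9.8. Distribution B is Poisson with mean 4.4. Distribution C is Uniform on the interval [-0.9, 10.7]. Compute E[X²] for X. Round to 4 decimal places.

For each component E[X²] = Var + (mean)², giving A: 192.08; B: 23.76; C: 35.2233.
Overall E[X²] = 0.2·192.08 + 0.4·23.76 + 0.4·35.2233 = 62.0093.

62.0093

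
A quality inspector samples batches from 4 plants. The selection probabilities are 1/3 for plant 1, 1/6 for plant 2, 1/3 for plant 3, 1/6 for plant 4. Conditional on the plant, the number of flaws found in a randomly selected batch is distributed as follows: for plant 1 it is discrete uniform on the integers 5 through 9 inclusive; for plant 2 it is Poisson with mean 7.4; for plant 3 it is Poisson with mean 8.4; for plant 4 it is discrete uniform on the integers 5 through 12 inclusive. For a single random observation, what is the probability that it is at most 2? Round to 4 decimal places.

0.0070

Conditional on each plant, P(X ≤ 2): 1: 0; 2: 0.0218706; 3: 0.0100471; 4: 0.
By total probability, P(X ≤ 2) = 0.333333·0 + 0.166667·0.0218706 + 0.333333·0.0100471 + 0.166667·0 = 0.00699413.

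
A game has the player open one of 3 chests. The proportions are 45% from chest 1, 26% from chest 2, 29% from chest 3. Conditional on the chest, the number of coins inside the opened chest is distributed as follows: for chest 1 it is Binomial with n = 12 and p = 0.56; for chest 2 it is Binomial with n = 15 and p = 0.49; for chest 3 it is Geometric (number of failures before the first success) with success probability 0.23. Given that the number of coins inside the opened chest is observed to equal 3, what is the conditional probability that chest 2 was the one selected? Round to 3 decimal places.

Likelihoods P(X=3 | ·): 1: 0.0238815; 2: 0.0165746; 3: 0.105003.
Posterior ∝ prior × likelihood. Numerator for 2: 0.26·0.0165746 = 0.00430938.
Normalizing constant: 0.45·0.0238815 + 0.26·0.0165746 + 0.29·0.105003 = 0.0455068.
P(2 | observation) = 0.00430938 / 0.0455068 = 0.0946976.

0.095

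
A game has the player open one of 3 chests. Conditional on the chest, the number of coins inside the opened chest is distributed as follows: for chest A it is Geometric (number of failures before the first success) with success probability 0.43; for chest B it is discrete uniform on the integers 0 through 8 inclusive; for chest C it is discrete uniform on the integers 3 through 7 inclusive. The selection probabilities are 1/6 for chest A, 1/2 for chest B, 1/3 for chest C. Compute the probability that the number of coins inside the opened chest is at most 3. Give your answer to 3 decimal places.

Conditional on each chest, P(X ≤ 3): A: 0.89444; B: 0.444444; C: 0.2.
By total probability, P(X ≤ 3) = 0.166667·0.89444 + 0.5·0.444444 + 0.333333·0.2 = 0.437962.

0.438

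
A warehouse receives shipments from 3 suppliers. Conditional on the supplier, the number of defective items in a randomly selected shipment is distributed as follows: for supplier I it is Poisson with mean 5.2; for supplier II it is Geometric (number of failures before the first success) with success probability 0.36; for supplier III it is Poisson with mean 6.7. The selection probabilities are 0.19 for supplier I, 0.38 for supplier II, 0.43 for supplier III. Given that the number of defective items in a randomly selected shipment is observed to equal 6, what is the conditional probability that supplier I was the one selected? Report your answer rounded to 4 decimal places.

0.2749

Likelihoods P(X=6 | ·): I: 0.15148; II: 0.024739; III: 0.154648.
Posterior ∝ prior × likelihood. Numerator for I: 0.19·0.15148 = 0.0287813.
Normalizing constant: 0.19·0.15148 + 0.38·0.024739 + 0.43·0.154648 = 0.104681.
P(I | observation) = 0.0287813 / 0.104681 = 0.274944.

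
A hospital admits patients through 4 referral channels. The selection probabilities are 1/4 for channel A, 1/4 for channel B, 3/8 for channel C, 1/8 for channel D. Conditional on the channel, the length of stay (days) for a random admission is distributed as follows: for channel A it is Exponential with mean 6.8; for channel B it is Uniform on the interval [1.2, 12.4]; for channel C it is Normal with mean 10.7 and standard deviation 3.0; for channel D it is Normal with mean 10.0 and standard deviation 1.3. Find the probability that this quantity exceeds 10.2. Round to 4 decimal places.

0.3721

Conditional on each channel, P(X > 10.2): A: 0.22313; B: 0.196429; C: 0.566184; D: 0.438866.
By total probability, P(X > 10.2) = 0.25·0.22313 + 0.25·0.196429 + 0.375·0.566184 + 0.125·0.438866 = 0.372067.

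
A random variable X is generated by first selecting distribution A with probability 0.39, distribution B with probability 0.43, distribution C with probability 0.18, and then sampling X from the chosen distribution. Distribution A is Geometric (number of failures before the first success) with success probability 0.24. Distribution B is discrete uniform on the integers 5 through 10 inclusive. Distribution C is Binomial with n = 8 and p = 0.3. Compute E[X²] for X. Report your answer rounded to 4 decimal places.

35.8375

For each component E[X²] = Var + (mean)², giving A: 23.2222; B: 59.1667; C: 7.44.
Overall E[X²] = 0.39·23.2222 + 0.43·59.1667 + 0.18·7.44 = 35.8375.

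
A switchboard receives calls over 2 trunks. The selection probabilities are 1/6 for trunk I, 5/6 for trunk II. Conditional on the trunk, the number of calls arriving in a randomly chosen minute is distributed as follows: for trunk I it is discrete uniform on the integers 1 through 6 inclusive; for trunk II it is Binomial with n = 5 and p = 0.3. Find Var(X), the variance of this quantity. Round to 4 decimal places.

1.9167

Per component, I: μ=3.5, E[X²]=15.1667; II: μ=1.5, E[X²]=3.3.
E[X] = 0.166667·3.5 + 0.833333·1.5 = 1.83333.
E[X²] = 0.166667·15.1667 + 0.833333·3.3 = 5.27778.
Var(X) = E[X²] − (E[X])² = 5.27778 − 3.36111 = 1.91667.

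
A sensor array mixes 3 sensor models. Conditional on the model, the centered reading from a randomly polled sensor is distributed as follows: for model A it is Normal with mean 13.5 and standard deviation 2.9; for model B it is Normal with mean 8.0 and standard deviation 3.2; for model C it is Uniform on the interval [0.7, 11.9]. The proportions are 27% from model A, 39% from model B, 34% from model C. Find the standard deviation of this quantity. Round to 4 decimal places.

4.2598

Per component, A: μ=13.5, E[X²]=190.66; B: μ=8, E[X²]=74.24; C: μ=6.3, E[X²]=50.1433.
E[X] = 0.27·13.5 + 0.39·8 + 0.34·6.3 = 8.907.
E[X²] = 0.27·190.66 + 0.39·74.24 + 0.34·50.1433 = 97.4805.
Var(X) = E[X²] − (E[X])² = 97.4805 − 79.3346 = 18.1459.
SD(X) = √18.1459 = 4.2598.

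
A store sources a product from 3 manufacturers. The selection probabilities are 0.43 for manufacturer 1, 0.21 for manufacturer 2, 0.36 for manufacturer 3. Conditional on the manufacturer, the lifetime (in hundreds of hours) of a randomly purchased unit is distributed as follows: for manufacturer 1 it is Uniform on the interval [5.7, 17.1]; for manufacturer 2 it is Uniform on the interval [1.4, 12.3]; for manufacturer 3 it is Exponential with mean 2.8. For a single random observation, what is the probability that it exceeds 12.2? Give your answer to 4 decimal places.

0.1914

Conditional on each manufacturer, P(X > 12.2): 1: 0.429825; 2: 0.00917431; 3: 0.0128149.
By total probability, P(X > 12.2) = 0.43·0.429825 + 0.21·0.00917431 + 0.36·0.0128149 = 0.191365.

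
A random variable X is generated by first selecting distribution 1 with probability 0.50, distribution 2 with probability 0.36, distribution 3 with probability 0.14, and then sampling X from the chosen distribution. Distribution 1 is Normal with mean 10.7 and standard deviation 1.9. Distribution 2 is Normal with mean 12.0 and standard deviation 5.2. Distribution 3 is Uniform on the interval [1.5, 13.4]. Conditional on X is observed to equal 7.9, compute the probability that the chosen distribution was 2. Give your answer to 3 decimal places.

0.300

Likelihoods f(7.9 | ·): 1: 0.0708872; 2: 0.0562228; 3: 0.0840336.
Posterior ∝ prior × likelihood. Numerator for 2: 0.36·0.0562228 = 0.0202402.
Normalizing constant: 0.5·0.0708872 + 0.36·0.0562228 + 0.14·0.0840336 = 0.0674485.
P(2 | observation) = 0.0202402 / 0.0674485 = 0.300084.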